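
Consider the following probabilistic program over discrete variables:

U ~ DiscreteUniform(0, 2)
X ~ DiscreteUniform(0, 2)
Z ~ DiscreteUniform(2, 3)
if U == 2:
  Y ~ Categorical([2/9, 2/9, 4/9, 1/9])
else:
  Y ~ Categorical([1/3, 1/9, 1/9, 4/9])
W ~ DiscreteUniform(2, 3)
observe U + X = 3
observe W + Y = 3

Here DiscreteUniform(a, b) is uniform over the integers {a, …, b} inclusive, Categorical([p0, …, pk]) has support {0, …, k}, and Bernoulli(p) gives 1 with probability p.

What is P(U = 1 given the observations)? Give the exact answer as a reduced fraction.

P(U = 1 | obs) = 1/2

Enumerate traces; 8 have nonzero weight after conditioning:
  (U=1, X=2, Z=2, Y=0, W=3) weight 1/108
  (U=1, X=2, Z=2, Y=1, W=2) weight 1/324
  (U=1, X=2, Z=3, Y=0, W=3) weight 1/108
  (U=1, X=2, Z=3, Y=1, W=2) weight 1/324
  (U=2, X=1, Z=2, Y=0, W=3) weight 1/162
  (U=2, X=1, Z=2, Y=1, W=2) weight 1/162
  (U=2, X=1, Z=3, Y=0, W=3) weight 1/162
  (U=2, X=1, Z=3, Y=1, W=2) weight 1/162
Group by U:
  weight(U=1) = 2/81
  weight(U=2) = 2/81
Total weight = 2/81 + 2/81 = 4/81
P(U=1 | obs) = 2/81 / 4/81 = 1/2
P(U=2 | obs) = 2/81 / 4/81 = 1/2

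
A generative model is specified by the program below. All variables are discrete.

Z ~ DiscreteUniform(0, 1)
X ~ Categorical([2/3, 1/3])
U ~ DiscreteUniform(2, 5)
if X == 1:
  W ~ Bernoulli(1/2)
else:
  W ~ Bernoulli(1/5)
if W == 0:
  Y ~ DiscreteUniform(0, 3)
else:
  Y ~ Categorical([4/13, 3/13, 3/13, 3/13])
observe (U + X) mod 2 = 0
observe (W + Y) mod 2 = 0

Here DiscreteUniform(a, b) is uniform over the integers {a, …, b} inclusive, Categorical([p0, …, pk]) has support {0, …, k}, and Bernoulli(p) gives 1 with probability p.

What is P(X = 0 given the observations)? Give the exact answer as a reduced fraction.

Enumerate traces; 32 have nonzero weight after conditioning:
  (Z=0, X=0, U=2, W=0, Y=0) weight 1/60
  (Z=0, X=0, U=2, W=0, Y=2) weight 1/60
  (Z=0, X=0, U=2, W=1, Y=1) weight 1/260
  (Z=0, X=0, U=2, W=1, Y=3) weight 1/260
  (Z=0, X=0, U=4, W=0, Y=0) weight 1/60
  (Z=0, X=0, U=4, W=0, Y=2) weight 1/60
  (Z=0, X=0, U=4, W=1, Y=1) weight 1/260
  (Z=0, X=0, U=4, W=1, Y=3) weight 1/260
  (Z=0, X=1, U=3, W=0, Y=0) weight 1/192
  … 23 more
Group by X:
  weight(X=0) = 32/195
  weight(X=1) = 25/312
Total weight = 32/195 + 25/312 = 127/520
P(X=0 | obs) = 32/195 / 127/520 = 256/381
P(X=1 | obs) = 25/312 / 127/520 = 125/381

P(X = 0 | obs) = 256/381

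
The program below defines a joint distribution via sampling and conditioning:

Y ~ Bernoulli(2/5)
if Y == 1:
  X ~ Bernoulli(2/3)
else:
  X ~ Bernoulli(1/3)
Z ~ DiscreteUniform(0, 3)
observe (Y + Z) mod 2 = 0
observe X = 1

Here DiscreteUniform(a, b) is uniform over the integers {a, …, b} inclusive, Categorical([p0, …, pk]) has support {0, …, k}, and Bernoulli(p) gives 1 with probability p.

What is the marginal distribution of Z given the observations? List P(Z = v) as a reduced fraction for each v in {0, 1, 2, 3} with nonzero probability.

P(Z=0) = 3/14, P(Z=1) = 2/7, P(Z=2) = 3/14, P(Z=3) = 2/7

Enumerate traces; 4 have nonzero weight after conditioning:
  (Y=0, X=1, Z=0) weight 1/20
  (Y=0, X=1, Z=2) weight 1/20
  (Y=1, X=1, Z=1) weight 1/15
  (Y=1, X=1, Z=3) weight 1/15
Group by Z:
  weight(Z=0) = 1/20
  weight(Z=1) = 1/15
  weight(Z=2) = 1/20
  weight(Z=3) = 1/15
Total weight = 1/20 + 1/15 + 1/20 + 1/15 = 7/30
P(Z=0 | obs) = 1/20 / 7/30 = 3/14
P(Z=1 | obs) = 1/15 / 7/30 = 2/7
P(Z=2 | obs) = 1/20 / 7/30 = 3/14
P(Z=3 | obs) = 1/15 / 7/30 = 2/7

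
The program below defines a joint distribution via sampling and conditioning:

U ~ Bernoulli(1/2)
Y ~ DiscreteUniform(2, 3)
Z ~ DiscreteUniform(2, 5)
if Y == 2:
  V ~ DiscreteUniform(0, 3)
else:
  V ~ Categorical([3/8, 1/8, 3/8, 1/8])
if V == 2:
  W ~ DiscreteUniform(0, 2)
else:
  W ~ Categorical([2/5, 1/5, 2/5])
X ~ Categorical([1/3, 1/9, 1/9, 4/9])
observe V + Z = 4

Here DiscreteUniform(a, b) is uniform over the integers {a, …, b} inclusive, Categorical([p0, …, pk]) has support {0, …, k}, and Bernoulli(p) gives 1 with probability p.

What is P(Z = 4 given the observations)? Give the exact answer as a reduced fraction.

P(Z = 4 | obs) = 5/13

Enumerate traces; 144 have nonzero weight after conditioning:
  (U=0, Y=2, Z=2, V=2, W=0, X=0) weight 1/576
  (U=0, Y=2, Z=2, V=2, W=0, X=1) weight 1/1728
  (U=0, Y=2, Z=2, V=2, W=0, X=2) weight 1/1728
  (U=0, Y=2, Z=2, V=2, W=0, X=3) weight 1/432
  (U=0, Y=2, Z=2, V=2, W=1, X=0) weight 1/576
  (U=0, Y=2, Z=2, V=2, W=1, X=1) weight 1/1728
  (U=0, Y=2, Z=2, V=2, W=1, X=2) weight 1/1728
  (U=0, Y=2, Z=2, V=2, W=1, X=3) weight 1/432
  (U=0, Y=2, Z=3, V=1, W=0, X=0) weight 1/480
  (U=0, Y=2, Z=4, V=0, W=0, X=0) weight 1/480
  … 134 more
Group by Z:
  weight(Z=2) = 5/64
  weight(Z=3) = 3/64
  weight(Z=4) = 5/64
Total weight = 5/64 + 3/64 + 5/64 = 13/64
P(Z=2 | obs) = 5/64 / 13/64 = 5/13
P(Z=3 | obs) = 3/64 / 13/64 = 3/13
P(Z=4 | obs) = 5/64 / 13/64 = 5/13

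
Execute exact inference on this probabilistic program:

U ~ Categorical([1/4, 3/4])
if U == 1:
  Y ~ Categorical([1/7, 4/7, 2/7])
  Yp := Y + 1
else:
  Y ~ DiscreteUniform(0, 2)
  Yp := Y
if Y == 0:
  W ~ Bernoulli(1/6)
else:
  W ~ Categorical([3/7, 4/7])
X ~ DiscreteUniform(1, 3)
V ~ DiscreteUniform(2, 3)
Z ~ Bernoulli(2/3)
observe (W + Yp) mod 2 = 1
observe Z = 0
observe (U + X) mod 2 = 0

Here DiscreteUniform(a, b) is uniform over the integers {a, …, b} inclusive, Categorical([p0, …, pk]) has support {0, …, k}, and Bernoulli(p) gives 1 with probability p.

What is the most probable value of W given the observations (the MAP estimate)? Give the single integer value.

argmax_v P(W = v | obs) = 1

Enumerate traces; 18 have nonzero weight after conditioning:
  (U=0, Y=0, W=1, X=2, V=2, Z=0) weight 1/1296
  (U=0, Y=0, W=1, X=2, V=3, Z=0) weight 1/1296
  (U=0, Y=1, W=0, X=2, V=2, Z=0) weight 1/504
  (U=0, Y=1, W=0, X=2, V=3, Z=0) weight 1/504
  (U=0, Y=2, W=1, X=2, V=2, Z=0) weight 1/378
  (U=0, Y=2, W=1, X=2, V=3, Z=0) weight 1/378
  (U=1, Y=0, W=0, X=1, V=2, Z=0) weight 5/1008
  (U=1, Y=0, W=0, X=1, V=3, Z=0) weight 5/1008
  … 10 more
Group by W:
  weight(W=0) = 13/294
  weight(W=1) = 1945/31752
Total weight = 13/294 + 1945/31752 = 3349/31752
P(W=0 | obs) = 13/294 / 3349/31752 = 1404/3349
P(W=1 | obs) = 1945/31752 / 3349/31752 = 1945/3349
argmax = 1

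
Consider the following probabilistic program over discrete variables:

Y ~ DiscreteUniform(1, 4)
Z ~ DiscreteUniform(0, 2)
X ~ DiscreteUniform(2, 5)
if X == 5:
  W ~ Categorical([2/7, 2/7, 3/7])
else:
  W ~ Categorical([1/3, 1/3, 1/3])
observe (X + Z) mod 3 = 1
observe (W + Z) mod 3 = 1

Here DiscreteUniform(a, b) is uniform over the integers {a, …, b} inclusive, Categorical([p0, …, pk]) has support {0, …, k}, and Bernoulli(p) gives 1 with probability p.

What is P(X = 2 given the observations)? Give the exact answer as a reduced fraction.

P(X = 2 | obs) = 7/30

Enumerate traces; 16 have nonzero weight after conditioning:
  (Y=1, Z=0, X=4, W=1) weight 1/144
  (Y=1, Z=1, X=3, W=0) weight 1/144
  (Y=1, Z=2, X=2, W=2) weight 1/144
  (Y=1, Z=2, X=5, W=2) weight 1/112
  (Y=2, Z=0, X=4, W=1) weight 1/144
  (Y=2, Z=1, X=3, W=0) weight 1/144
  (Y=2, Z=2, X=2, W=2) weight 1/144
  (Y=2, Z=2, X=5, W=2) weight 1/112
  … 8 more
Group by X:
  weight(X=2) = 1/36
  weight(X=3) = 1/36
  weight(X=4) = 1/36
  weight(X=5) = 1/28
Total weight = 1/36 + 1/36 + 1/36 + 1/28 = 5/42
P(X=2 | obs) = 1/36 / 5/42 = 7/30
P(X=3 | obs) = 1/36 / 5/42 = 7/30
P(X=4 | obs) = 1/36 / 5/42 = 7/30
P(X=5 | obs) = 1/28 / 5/42 = 3/10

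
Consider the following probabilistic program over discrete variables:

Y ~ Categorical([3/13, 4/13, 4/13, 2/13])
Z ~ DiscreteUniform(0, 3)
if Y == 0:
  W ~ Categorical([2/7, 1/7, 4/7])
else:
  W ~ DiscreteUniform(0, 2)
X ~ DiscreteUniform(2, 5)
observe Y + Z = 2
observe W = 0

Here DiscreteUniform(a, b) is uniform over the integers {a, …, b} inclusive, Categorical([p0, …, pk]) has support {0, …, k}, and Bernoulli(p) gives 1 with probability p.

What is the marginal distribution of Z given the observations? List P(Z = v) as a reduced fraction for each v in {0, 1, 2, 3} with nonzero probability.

Enumerate traces; 12 have nonzero weight after conditioning:
  (Y=0, Z=2, W=0, X=2) weight 3/728
  (Y=0, Z=2, W=0, X=3) weight 3/728
  (Y=0, Z=2, W=0, X=4) weight 3/728
  (Y=0, Z=2, W=0, X=5) weight 3/728
  (Y=1, Z=1, W=0, X=2) weight 1/156
  (Y=1, Z=1, W=0, X=3) weight 1/156
  (Y=1, Z=1, W=0, X=4) weight 1/156
  (Y=1, Z=1, W=0, X=5) weight 1/156
  (Y=2, Z=0, W=0, X=2) weight 1/156
  … 3 more
Group by Z:
  weight(Z=0) = 1/39
  weight(Z=1) = 1/39
  weight(Z=2) = 3/182
Total weight = 1/39 + 1/39 + 3/182 = 37/546
P(Z=0 | obs) = 1/39 / 37/546 = 14/37
P(Z=1 | obs) = 1/39 / 37/546 = 14/37
P(Z=2 | obs) = 3/182 / 37/546 = 9/37

P(Z=0) = 14/37, P(Z=1) = 14/37, P(Z=2) = 9/37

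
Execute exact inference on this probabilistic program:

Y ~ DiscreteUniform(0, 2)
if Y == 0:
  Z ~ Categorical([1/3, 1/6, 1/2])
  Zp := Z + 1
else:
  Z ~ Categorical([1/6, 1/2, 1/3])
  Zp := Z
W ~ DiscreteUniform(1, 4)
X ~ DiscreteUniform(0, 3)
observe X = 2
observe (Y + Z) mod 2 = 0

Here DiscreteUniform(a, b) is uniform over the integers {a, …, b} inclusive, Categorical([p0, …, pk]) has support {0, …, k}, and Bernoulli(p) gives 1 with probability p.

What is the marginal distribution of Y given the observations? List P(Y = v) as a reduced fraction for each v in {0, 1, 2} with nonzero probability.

P(Y=0) = 5/11, P(Y=1) = 3/11, P(Y=2) = 3/11

Enumerate traces; 20 have nonzero weight after conditioning:
  (Y=0, Z=0, W=1, X=2) weight 1/144
  (Y=0, Z=0, W=2, X=2) weight 1/144
  (Y=0, Z=0, W=3, X=2) weight 1/144
  (Y=0, Z=0, W=4, X=2) weight 1/144
  (Y=0, Z=2, W=1, X=2) weight 1/96
  (Y=0, Z=2, W=2, X=2) weight 1/96
  (Y=0, Z=2, W=3, X=2) weight 1/96
  (Y=0, Z=2, W=4, X=2) weight 1/96
  (Y=1, Z=1, W=1, X=2) weight 1/96
  (Y=2, Z=0, W=1, X=2) weight 1/288
  … 10 more
Group by Y:
  weight(Y=0) = 5/72
  weight(Y=1) = 1/24
  weight(Y=2) = 1/24
Total weight = 5/72 + 1/24 + 1/24 = 11/72
P(Y=0 | obs) = 5/72 / 11/72 = 5/11
P(Y=1 | obs) = 1/24 / 11/72 = 3/11
P(Y=2 | obs) = 1/24 / 11/72 = 3/11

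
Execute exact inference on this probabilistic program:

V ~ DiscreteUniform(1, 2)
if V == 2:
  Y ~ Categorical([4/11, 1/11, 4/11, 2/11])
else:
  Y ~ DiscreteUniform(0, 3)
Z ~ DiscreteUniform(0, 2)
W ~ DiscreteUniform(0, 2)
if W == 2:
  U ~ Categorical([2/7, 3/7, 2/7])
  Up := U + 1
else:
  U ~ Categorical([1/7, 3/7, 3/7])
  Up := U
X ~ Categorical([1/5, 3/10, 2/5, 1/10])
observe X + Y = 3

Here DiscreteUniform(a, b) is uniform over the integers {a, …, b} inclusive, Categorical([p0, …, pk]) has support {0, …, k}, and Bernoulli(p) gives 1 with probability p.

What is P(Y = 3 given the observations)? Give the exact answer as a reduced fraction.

P(Y = 3 | obs) = 19/103

Enumerate traces; 216 have nonzero weight after conditioning:
  (V=1, Y=0, Z=0, W=0, U=0, X=3) weight 1/5040
  (V=1, Y=0, Z=0, W=0, U=1, X=3) weight 1/1680
  (V=1, Y=0, Z=0, W=0, U=2, X=3) weight 1/1680
  (V=1, Y=0, Z=0, W=1, U=0, X=3) weight 1/5040
  (V=1, Y=0, Z=0, W=1, U=1, X=3) weight 1/1680
  (V=1, Y=0, Z=0, W=1, U=2, X=3) weight 1/1680
  (V=1, Y=0, Z=0, W=2, U=0, X=3) weight 1/2520
  (V=1, Y=0, Z=0, W=2, U=1, X=3) weight 1/1680
  (V=1, Y=1, Z=0, W=0, U=0, X=2) weight 1/1260
  (V=1, Y=2, Z=0, W=0, U=0, X=1) weight 1/1680
  … 206 more
Group by Y:
  weight(Y=0) = 27/880
  weight(Y=1) = 3/44
  weight(Y=2) = 81/880
  weight(Y=3) = 19/440
Total weight = 27/880 + 3/44 + 81/880 + 19/440 = 103/440
P(Y=0 | obs) = 27/880 / 103/440 = 27/206
P(Y=1 | obs) = 3/44 / 103/440 = 30/103
P(Y=2 | obs) = 81/880 / 103/440 = 81/206
P(Y=3 | obs) = 19/440 / 103/440 = 19/103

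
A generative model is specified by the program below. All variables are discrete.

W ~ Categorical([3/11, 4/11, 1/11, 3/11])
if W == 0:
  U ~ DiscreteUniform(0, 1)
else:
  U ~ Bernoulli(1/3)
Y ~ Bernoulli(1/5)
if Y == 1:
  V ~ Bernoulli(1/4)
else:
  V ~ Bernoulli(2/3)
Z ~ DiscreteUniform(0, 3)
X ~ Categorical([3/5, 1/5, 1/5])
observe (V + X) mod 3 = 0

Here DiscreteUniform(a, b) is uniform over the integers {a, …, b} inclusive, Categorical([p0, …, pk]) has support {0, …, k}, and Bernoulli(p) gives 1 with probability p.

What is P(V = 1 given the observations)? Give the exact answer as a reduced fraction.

P(V = 1 | obs) = 7/22

Enumerate traces; 128 have nonzero weight after conditioning:
  (W=0, U=0, Y=0, V=0, Z=0, X=0) weight 3/550
  (W=0, U=0, Y=0, V=0, Z=1, X=0) weight 3/550
  (W=0, U=0, Y=0, V=0, Z=2, X=0) weight 3/550
  (W=0, U=0, Y=0, V=0, Z=3, X=0) weight 3/550
  (W=0, U=0, Y=0, V=1, Z=0, X=2) weight 1/275
  (W=0, U=0, Y=0, V=1, Z=1, X=2) weight 1/275
  (W=0, U=0, Y=0, V=1, Z=2, X=2) weight 1/275
  (W=0, U=0, Y=0, V=1, Z=3, X=2) weight 1/275
  … 120 more
Group by V:
  weight(V=0) = 1/4
  weight(V=1) = 7/60
Total weight = 1/4 + 7/60 = 11/30
P(V=0 | obs) = 1/4 / 11/30 = 15/22
P(V=1 | obs) = 7/60 / 11/30 = 7/22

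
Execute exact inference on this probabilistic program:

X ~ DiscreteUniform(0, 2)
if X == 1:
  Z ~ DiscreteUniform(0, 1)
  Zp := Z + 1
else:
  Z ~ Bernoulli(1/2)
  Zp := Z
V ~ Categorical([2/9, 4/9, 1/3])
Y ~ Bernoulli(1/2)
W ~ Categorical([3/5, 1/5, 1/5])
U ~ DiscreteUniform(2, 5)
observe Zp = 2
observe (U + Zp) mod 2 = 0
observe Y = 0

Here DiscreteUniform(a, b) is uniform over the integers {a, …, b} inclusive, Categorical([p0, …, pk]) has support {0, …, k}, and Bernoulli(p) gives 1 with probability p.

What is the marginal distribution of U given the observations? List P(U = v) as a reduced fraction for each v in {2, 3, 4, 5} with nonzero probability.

P(U=2) = 1/2, P(U=4) = 1/2

Enumerate traces; 18 have nonzero weight after conditioning:
  (X=1, Z=1, V=0, Y=0, W=0, U=2) weight 1/360
  (X=1, Z=1, V=0, Y=0, W=0, U=4) weight 1/360
  (X=1, Z=1, V=0, Y=0, W=1, U=2) weight 1/1080
  (X=1, Z=1, V=0, Y=0, W=1, U=4) weight 1/1080
  (X=1, Z=1, V=0, Y=0, W=2, U=2) weight 1/1080
  (X=1, Z=1, V=0, Y=0, W=2, U=4) weight 1/1080
  (X=1, Z=1, V=1, Y=0, W=0, U=2) weight 1/180
  (X=1, Z=1, V=1, Y=0, W=0, U=4) weight 1/180
  … 10 more
Group by U:
  weight(U=2) = 1/48
  weight(U=4) = 1/48
Total weight = 1/48 + 1/48 = 1/24
P(U=2 | obs) = 1/48 / 1/24 = 1/2
P(U=4 | obs) = 1/48 / 1/24 = 1/2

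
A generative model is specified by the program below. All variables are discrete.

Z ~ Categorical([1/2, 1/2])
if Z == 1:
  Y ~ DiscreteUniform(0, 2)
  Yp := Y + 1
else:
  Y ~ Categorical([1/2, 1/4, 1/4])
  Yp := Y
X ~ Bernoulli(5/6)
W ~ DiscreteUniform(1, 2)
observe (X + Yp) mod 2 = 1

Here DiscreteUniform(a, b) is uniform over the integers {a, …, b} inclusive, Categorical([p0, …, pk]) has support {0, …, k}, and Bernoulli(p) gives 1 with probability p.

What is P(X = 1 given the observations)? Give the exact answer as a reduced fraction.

P(X = 1 | obs) = 65/76

Enumerate traces; 12 have nonzero weight after conditioning:
  (Z=0, Y=0, X=1, W=1) weight 5/48
  (Z=0, Y=0, X=1, W=2) weight 5/48
  (Z=0, Y=1, X=0, W=1) weight 1/96
  (Z=0, Y=1, X=0, W=2) weight 1/96
  (Z=0, Y=2, X=1, W=1) weight 5/96
  (Z=0, Y=2, X=1, W=2) weight 5/96
  (Z=1, Y=0, X=0, W=1) weight 1/72
  (Z=1, Y=0, X=0, W=2) weight 1/72
  … 4 more
Group by X:
  weight(X=0) = 11/144
  weight(X=1) = 65/144
Total weight = 11/144 + 65/144 = 19/36
P(X=0 | obs) = 11/144 / 19/36 = 11/76
P(X=1 | obs) = 65/144 / 19/36 = 65/76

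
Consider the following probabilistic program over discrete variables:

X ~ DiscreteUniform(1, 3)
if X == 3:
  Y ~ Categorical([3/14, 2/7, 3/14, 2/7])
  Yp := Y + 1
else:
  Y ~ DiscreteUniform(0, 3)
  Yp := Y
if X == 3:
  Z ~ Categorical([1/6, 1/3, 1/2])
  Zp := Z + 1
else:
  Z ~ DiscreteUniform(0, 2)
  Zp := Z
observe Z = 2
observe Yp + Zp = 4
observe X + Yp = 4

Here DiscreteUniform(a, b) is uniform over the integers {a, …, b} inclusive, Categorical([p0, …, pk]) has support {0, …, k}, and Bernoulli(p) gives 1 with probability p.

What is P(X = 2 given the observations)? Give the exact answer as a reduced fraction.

P(X = 2 | obs) = 7/16

Enumerate traces; 2 have nonzero weight after conditioning:
  (X=2, Y=2, Z=2) weight 1/36
  (X=3, Y=0, Z=2) weight 1/28
Group by X:
  weight(X=2) = 1/36
  weight(X=3) = 1/28
Total weight = 1/36 + 1/28 = 4/63
P(X=2 | obs) = 1/36 / 4/63 = 7/16
P(X=3 | obs) = 1/28 / 4/63 = 9/16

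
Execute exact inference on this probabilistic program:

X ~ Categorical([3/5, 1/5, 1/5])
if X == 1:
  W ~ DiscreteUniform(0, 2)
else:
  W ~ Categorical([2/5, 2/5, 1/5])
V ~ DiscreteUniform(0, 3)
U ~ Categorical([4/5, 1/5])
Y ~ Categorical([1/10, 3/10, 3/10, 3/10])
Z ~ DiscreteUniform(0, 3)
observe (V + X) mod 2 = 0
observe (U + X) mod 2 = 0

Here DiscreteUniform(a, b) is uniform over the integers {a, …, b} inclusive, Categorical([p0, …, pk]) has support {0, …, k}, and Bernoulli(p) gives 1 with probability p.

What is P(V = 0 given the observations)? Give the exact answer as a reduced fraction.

Enumerate traces; 288 have nonzero weight after conditioning:
  (X=0, W=0, V=0, U=0, Y=0, Z=0) weight 3/2500
  (X=0, W=0, V=0, U=0, Y=0, Z=1) weight 3/2500
  (X=0, W=0, V=0, U=0, Y=0, Z=2) weight 3/2500
  (X=0, W=0, V=0, U=0, Y=0, Z=3) weight 3/2500
  (X=0, W=0, V=0, U=0, Y=1, Z=0) weight 9/2500
  (X=0, W=0, V=0, U=0, Y=1, Z=1) weight 9/2500
  (X=0, W=0, V=0, U=0, Y=1, Z=2) weight 9/2500
  (X=0, W=0, V=0, U=0, Y=1, Z=3) weight 9/2500
  (X=0, W=0, V=2, U=0, Y=0, Z=0) weight 3/2500
  (X=1, W=0, V=1, U=1, Y=0, Z=0) weight 1/12000
  … 278 more
Group by V:
  weight(V=0) = 4/25
  weight(V=1) = 1/100
  weight(V=2) = 4/25
  weight(V=3) = 1/100
Total weight = 4/25 + 1/100 + 4/25 + 1/100 = 17/50
P(V=0 | obs) = 4/25 / 17/50 = 8/17
P(V=1 | obs) = 1/100 / 17/50 = 1/34
P(V=2 | obs) = 4/25 / 17/50 = 8/17
P(V=3 | obs) = 1/100 / 17/50 = 1/34

P(V = 0 | obs) = 8/17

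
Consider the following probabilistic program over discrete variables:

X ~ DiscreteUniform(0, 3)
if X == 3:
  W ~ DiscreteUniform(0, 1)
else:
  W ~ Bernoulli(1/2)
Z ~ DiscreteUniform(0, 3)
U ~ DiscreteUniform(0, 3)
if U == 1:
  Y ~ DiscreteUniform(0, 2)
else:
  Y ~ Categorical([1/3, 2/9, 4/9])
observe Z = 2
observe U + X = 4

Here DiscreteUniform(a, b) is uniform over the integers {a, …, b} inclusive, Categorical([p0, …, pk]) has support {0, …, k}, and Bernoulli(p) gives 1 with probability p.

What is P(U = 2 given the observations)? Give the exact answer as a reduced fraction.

Enumerate traces; 18 have nonzero weight after conditioning:
  (X=1, W=0, Z=2, U=3, Y=0) weight 1/384
  (X=1, W=0, Z=2, U=3, Y=1) weight 1/576
  (X=1, W=0, Z=2, U=3, Y=2) weight 1/288
  (X=1, W=1, Z=2, U=3, Y=0) weight 1/384
  (X=1, W=1, Z=2, U=3, Y=1) weight 1/576
  (X=1, W=1, Z=2, U=3, Y=2) weight 1/288
  (X=2, W=0, Z=2, U=2, Y=0) weight 1/384
  (X=2, W=0, Z=2, U=2, Y=1) weight 1/576
  (X=3, W=0, Z=2, U=1, Y=0) weight 1/384
  … 9 more
Group by U:
  weight(U=1) = 1/64
  weight(U=2) = 1/64
  weight(U=3) = 1/64
Total weight = 1/64 + 1/64 + 1/64 = 3/64
P(U=1 | obs) = 1/64 / 3/64 = 1/3
P(U=2 | obs) = 1/64 / 3/64 = 1/3
P(U=3 | obs) = 1/64 / 3/64 = 1/3

P(U = 2 | obs) = 1/3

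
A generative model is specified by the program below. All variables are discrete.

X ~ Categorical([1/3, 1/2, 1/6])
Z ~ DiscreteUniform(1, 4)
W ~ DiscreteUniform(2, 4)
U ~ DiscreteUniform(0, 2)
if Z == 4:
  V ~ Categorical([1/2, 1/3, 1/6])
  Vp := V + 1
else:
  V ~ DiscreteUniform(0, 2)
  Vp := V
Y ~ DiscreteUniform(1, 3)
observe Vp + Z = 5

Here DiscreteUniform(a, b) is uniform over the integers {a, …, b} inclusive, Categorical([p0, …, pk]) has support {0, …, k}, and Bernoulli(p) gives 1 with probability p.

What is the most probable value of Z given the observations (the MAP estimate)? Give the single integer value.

Enumerate traces; 162 have nonzero weight after conditioning:
  (X=0, Z=3, W=2, U=0, V=2, Y=1) weight 1/972
  (X=0, Z=3, W=2, U=0, V=2, Y=2) weight 1/972
  (X=0, Z=3, W=2, U=0, V=2, Y=3) weight 1/972
  (X=0, Z=3, W=2, U=1, V=2, Y=1) weight 1/972
  (X=0, Z=3, W=2, U=1, V=2, Y=2) weight 1/972
  (X=0, Z=3, W=2, U=1, V=2, Y=3) weight 1/972
  (X=0, Z=3, W=2, U=2, V=2, Y=1) weight 1/972
  (X=0, Z=3, W=2, U=2, V=2, Y=2) weight 1/972
  (X=0, Z=4, W=2, U=0, V=0, Y=1) weight 1/648
  … 153 more
Group by Z:
  weight(Z=3) = 1/12
  weight(Z=4) = 1/8
Total weight = 1/12 + 1/8 = 5/24
P(Z=3 | obs) = 1/12 / 5/24 = 2/5
P(Z=4 | obs) = 1/8 / 5/24 = 3/5
argmax = 4

argmax_v P(Z = v | obs) = 4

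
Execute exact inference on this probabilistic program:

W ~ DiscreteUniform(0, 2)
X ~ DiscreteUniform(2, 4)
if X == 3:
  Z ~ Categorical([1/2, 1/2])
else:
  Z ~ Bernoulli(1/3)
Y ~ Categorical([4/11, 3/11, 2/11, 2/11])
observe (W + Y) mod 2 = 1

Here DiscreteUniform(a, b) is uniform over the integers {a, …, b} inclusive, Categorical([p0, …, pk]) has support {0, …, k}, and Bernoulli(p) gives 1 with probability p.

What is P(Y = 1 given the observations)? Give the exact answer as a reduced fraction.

Enumerate traces; 36 have nonzero weight after conditioning:
  (W=0, X=2, Z=0, Y=1) weight 2/99
  (W=0, X=2, Z=0, Y=3) weight 4/297
  (W=0, X=2, Z=1, Y=1) weight 1/99
  (W=0, X=2, Z=1, Y=3) weight 2/297
  (W=0, X=3, Z=0, Y=1) weight 1/66
  (W=0, X=3, Z=0, Y=3) weight 1/99
  (W=0, X=3, Z=1, Y=1) weight 1/66
  (W=0, X=3, Z=1, Y=3) weight 1/99
  (W=1, X=2, Z=0, Y=0) weight 8/297
  (W=1, X=2, Z=0, Y=2) weight 4/297
  … 26 more
Group by Y:
  weight(Y=0) = 4/33
  weight(Y=1) = 2/11
  weight(Y=2) = 2/33
  weight(Y=3) = 4/33
Total weight = 4/33 + 2/11 + 2/33 + 4/33 = 16/33
P(Y=0 | obs) = 4/33 / 16/33 = 1/4
P(Y=1 | obs) = 2/11 / 16/33 = 3/8
P(Y=2 | obs) = 2/33 / 16/33 = 1/8
P(Y=3 | obs) = 4/33 / 16/33 = 1/4

P(Y = 1 | obs) = 3/8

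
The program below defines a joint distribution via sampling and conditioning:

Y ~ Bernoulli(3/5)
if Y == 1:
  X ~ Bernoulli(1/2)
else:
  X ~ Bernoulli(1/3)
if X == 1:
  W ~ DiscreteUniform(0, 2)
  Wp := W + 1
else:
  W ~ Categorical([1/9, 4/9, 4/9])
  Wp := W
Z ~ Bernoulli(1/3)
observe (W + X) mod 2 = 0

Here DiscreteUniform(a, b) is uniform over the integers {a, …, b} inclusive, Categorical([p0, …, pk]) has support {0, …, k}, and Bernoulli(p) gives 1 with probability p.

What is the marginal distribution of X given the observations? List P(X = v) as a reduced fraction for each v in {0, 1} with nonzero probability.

P(X=0) = 85/124, P(X=1) = 39/124

Enumerate traces; 12 have nonzero weight after conditioning:
  (Y=0, X=0, W=0, Z=0) weight 8/405
  (Y=0, X=0, W=0, Z=1) weight 4/405
  (Y=0, X=0, W=2, Z=0) weight 32/405
  (Y=0, X=0, W=2, Z=1) weight 16/405
  (Y=0, X=1, W=1, Z=0) weight 4/135
  (Y=0, X=1, W=1, Z=1) weight 2/135
  (Y=1, X=0, W=0, Z=0) weight 1/45
  (Y=1, X=0, W=0, Z=1) weight 1/90
  … 4 more
Group by X:
  weight(X=0) = 17/54
  weight(X=1) = 13/90
Total weight = 17/54 + 13/90 = 62/135
P(X=0 | obs) = 17/54 / 62/135 = 85/124
P(X=1 | obs) = 13/90 / 62/135 = 39/124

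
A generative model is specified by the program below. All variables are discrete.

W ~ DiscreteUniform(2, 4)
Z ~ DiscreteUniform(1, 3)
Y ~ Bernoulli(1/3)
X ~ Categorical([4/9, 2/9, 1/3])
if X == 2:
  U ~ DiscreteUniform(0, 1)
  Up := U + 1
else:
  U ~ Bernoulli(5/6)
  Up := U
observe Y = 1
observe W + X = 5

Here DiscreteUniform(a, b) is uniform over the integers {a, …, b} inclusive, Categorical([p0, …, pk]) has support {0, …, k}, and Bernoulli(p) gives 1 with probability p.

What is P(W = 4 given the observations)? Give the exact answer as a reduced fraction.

P(W = 4 | obs) = 2/5

Enumerate traces; 12 have nonzero weight after conditioning:
  (W=3, Z=1, Y=1, X=2, U=0) weight 1/162
  (W=3, Z=1, Y=1, X=2, U=1) weight 1/162
  (W=3, Z=2, Y=1, X=2, U=0) weight 1/162
  (W=3, Z=2, Y=1, X=2, U=1) weight 1/162
  (W=3, Z=3, Y=1, X=2, U=0) weight 1/162
  (W=3, Z=3, Y=1, X=2, U=1) weight 1/162
  (W=4, Z=1, Y=1, X=1, U=0) weight 1/729
  (W=4, Z=1, Y=1, X=1, U=1) weight 5/729
  … 4 more
Group by W:
  weight(W=3) = 1/27
  weight(W=4) = 2/81
Total weight = 1/27 + 2/81 = 5/81
P(W=3 | obs) = 1/27 / 5/81 = 3/5
P(W=4 | obs) = 2/81 / 5/81 = 2/5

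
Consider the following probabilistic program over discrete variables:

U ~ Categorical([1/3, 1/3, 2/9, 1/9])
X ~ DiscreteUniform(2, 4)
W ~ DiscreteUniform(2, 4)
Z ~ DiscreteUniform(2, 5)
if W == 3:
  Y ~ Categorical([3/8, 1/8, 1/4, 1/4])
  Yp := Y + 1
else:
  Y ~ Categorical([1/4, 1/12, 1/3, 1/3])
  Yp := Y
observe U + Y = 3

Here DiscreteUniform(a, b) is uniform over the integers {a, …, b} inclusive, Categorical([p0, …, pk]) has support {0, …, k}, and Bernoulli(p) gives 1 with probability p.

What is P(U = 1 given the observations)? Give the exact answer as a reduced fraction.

Enumerate traces; 144 have nonzero weight after conditioning:
  (U=0, X=2, W=2, Z=2, Y=3) weight 1/324
  (U=0, X=2, W=2, Z=3, Y=3) weight 1/324
  (U=0, X=2, W=2, Z=4, Y=3) weight 1/324
  (U=0, X=2, W=2, Z=5, Y=3) weight 1/324
  (U=0, X=2, W=3, Z=2, Y=3) weight 1/432
  (U=0, X=2, W=3, Z=3, Y=3) weight 1/432
  (U=0, X=2, W=3, Z=4, Y=3) weight 1/432
  (U=0, X=2, W=3, Z=5, Y=3) weight 1/432
  (U=1, X=2, W=2, Z=2, Y=2) weight 1/324
  (U=2, X=2, W=2, Z=2, Y=1) weight 1/1944
  … 134 more
Group by U:
  weight(U=0) = 11/108
  weight(U=1) = 11/108
  weight(U=2) = 7/324
  weight(U=3) = 7/216
Total weight = 11/108 + 11/108 + 7/324 + 7/216 = 167/648
P(U=0 | obs) = 11/108 / 167/648 = 66/167
P(U=1 | obs) = 11/108 / 167/648 = 66/167
P(U=2 | obs) = 7/324 / 167/648 = 14/167
P(U=3 | obs) = 7/216 / 167/648 = 21/167

P(U = 1 | obs) = 66/167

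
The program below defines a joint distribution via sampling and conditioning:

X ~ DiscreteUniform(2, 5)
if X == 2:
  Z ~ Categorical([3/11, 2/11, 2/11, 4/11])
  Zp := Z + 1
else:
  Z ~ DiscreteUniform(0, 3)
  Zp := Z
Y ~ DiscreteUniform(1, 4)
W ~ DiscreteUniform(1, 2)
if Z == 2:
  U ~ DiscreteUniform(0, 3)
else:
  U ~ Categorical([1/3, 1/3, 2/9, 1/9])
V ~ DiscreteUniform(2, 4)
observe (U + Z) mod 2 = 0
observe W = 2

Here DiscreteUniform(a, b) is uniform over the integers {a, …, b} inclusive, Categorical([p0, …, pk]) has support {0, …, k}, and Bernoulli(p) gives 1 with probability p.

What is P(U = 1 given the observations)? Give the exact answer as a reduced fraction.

Enumerate traces; 384 have nonzero weight after conditioning:
  (X=2, Z=0, Y=1, W=2, U=0, V=2) weight 1/1056
  (X=2, Z=0, Y=1, W=2, U=0, V=3) weight 1/1056
  (X=2, Z=0, Y=1, W=2, U=0, V=4) weight 1/1056
  (X=2, Z=0, Y=1, W=2, U=2, V=2) weight 1/1584
  (X=2, Z=0, Y=1, W=2, U=2, V=3) weight 1/1584
  (X=2, Z=0, Y=1, W=2, U=2, V=4) weight 1/1584
  (X=2, Z=0, Y=2, W=2, U=0, V=2) weight 1/1056
  (X=2, Z=0, Y=2, W=2, U=0, V=3) weight 1/1056
  (X=2, Z=1, Y=1, W=2, U=1, V=2) weight 1/1584
  (X=2, Z=1, Y=1, W=2, U=3, V=2) weight 1/4752
  … 374 more
Group by U:
  weight(U=0) = 101/1408
  weight(U=1) = 15/176
  weight(U=2) = 81/1408
  weight(U=3) = 5/176
Total weight = 101/1408 + 15/176 + 81/1408 + 5/176 = 171/704
P(U=0 | obs) = 101/1408 / 171/704 = 101/342
P(U=1 | obs) = 15/176 / 171/704 = 20/57
P(U=2 | obs) = 81/1408 / 171/704 = 9/38
P(U=3 | obs) = 5/176 / 171/704 = 20/171

P(U = 1 | obs) = 20/57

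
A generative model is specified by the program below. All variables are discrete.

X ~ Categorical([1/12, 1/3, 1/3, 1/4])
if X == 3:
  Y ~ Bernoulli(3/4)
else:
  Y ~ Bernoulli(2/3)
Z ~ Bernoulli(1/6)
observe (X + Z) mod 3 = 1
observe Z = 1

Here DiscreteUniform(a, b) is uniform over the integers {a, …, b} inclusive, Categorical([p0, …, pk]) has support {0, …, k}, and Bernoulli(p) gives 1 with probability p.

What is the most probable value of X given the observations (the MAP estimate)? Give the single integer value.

Enumerate traces; 4 have nonzero weight after conditioning:
  (X=0, Y=0, Z=1) weight 1/216
  (X=0, Y=1, Z=1) weight 1/108
  (X=3, Y=0, Z=1) weight 1/96
  (X=3, Y=1, Z=1) weight 1/32
Group by X:
  weight(X=0) = 1/72
  weight(X=3) = 1/24
Total weight = 1/72 + 1/24 = 1/18
P(X=0 | obs) = 1/72 / 1/18 = 1/4
P(X=3 | obs) = 1/24 / 1/18 = 3/4
argmax = 3

argmax_v P(X = v | obs) = 3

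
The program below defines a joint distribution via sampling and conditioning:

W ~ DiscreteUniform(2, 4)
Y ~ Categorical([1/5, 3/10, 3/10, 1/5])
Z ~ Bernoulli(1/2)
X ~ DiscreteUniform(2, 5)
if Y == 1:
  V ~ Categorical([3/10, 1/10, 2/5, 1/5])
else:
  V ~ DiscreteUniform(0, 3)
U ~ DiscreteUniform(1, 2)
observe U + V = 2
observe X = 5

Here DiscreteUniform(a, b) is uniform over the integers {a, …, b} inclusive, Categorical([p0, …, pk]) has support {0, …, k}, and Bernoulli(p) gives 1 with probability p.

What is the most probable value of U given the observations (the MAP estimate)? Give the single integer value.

argmax_v P(U = v | obs) = 2

Enumerate traces; 48 have nonzero weight after conditioning:
  (W=2, Y=0, Z=0, X=5, V=0, U=2) weight 1/960
  (W=2, Y=0, Z=0, X=5, V=1, U=1) weight 1/960
  (W=2, Y=0, Z=1, X=5, V=0, U=2) weight 1/960
  (W=2, Y=0, Z=1, X=5, V=1, U=1) weight 1/960
  (W=2, Y=1, Z=0, X=5, V=0, U=2) weight 3/1600
  (W=2, Y=1, Z=0, X=5, V=1, U=1) weight 1/1600
  (W=2, Y=1, Z=1, X=5, V=0, U=2) weight 3/1600
  (W=2, Y=1, Z=1, X=5, V=1, U=1) weight 1/1600
  … 40 more
Group by U:
  weight(U=1) = 41/1600
  weight(U=2) = 53/1600
Total weight = 41/1600 + 53/1600 = 47/800
P(U=1 | obs) = 41/1600 / 47/800 = 41/94
P(U=2 | obs) = 53/1600 / 47/800 = 53/94
argmax = 2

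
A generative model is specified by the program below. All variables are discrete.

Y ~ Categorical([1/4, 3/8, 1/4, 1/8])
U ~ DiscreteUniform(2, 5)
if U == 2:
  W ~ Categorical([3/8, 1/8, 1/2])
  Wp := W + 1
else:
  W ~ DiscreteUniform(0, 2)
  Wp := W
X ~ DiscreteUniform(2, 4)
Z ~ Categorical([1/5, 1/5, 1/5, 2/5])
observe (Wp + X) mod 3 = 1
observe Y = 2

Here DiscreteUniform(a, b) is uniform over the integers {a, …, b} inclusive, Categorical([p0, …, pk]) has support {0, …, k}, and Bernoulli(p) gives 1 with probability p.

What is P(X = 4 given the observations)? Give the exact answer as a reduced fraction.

Enumerate traces; 48 have nonzero weight after conditioning:
  (Y=2, U=2, W=0, X=3, Z=0) weight 1/640
  (Y=2, U=2, W=0, X=3, Z=1) weight 1/640
  (Y=2, U=2, W=0, X=3, Z=2) weight 1/640
  (Y=2, U=2, W=0, X=3, Z=3) weight 1/320
  (Y=2, U=2, W=1, X=2, Z=0) weight 1/1920
  (Y=2, U=2, W=1, X=2, Z=1) weight 1/1920
  (Y=2, U=2, W=1, X=2, Z=2) weight 1/1920
  (Y=2, U=2, W=1, X=2, Z=3) weight 1/960
  (Y=2, U=2, W=2, X=4, Z=0) weight 1/480
  … 39 more
Group by X:
  weight(X=2) = 3/128
  weight(X=3) = 11/384
  weight(X=4) = 1/32
Total weight = 3/128 + 11/384 + 1/32 = 1/12
P(X=2 | obs) = 3/128 / 1/12 = 9/32
P(X=3 | obs) = 11/384 / 1/12 = 11/32
P(X=4 | obs) = 1/32 / 1/12 = 3/8

P(X = 4 | obs) = 3/8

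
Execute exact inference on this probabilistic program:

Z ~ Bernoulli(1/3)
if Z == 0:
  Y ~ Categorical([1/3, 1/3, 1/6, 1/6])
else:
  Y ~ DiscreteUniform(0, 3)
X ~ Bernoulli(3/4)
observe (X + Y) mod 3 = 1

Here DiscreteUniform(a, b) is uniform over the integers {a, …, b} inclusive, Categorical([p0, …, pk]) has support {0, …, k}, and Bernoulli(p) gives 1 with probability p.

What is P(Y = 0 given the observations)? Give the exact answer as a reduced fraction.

Enumerate traces; 6 have nonzero weight after conditioning:
  (Z=0, Y=0, X=1) weight 1/6
  (Z=0, Y=1, X=0) weight 1/18
  (Z=0, Y=3, X=1) weight 1/12
  (Z=1, Y=0, X=1) weight 1/16
  (Z=1, Y=1, X=0) weight 1/48
  (Z=1, Y=3, X=1) weight 1/16
Group by Y:
  weight(Y=0) = 11/48
  weight(Y=1) = 11/144
  weight(Y=3) = 7/48
Total weight = 11/48 + 11/144 + 7/48 = 65/144
P(Y=0 | obs) = 11/48 / 65/144 = 33/65
P(Y=1 | obs) = 11/144 / 65/144 = 11/65
P(Y=3 | obs) = 7/48 / 65/144 = 21/65

P(Y = 0 | obs) = 33/65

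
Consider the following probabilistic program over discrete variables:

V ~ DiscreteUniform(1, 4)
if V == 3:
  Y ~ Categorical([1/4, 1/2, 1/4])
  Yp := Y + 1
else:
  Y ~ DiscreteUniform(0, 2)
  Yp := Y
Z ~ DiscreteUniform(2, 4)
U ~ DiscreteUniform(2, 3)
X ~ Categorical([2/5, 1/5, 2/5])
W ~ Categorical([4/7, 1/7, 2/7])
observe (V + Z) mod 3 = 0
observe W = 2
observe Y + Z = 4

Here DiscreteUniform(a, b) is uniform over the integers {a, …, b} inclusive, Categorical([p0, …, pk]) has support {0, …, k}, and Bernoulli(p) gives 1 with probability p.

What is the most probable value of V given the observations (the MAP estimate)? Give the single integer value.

argmax_v P(V = v | obs) = 3

Enumerate traces; 24 have nonzero weight after conditioning:
  (V=1, Y=2, Z=2, U=2, X=0, W=2) weight 1/630
  (V=1, Y=2, Z=2, U=2, X=1, W=2) weight 1/1260
  (V=1, Y=2, Z=2, U=2, X=2, W=2) weight 1/630
  (V=1, Y=2, Z=2, U=3, X=0, W=2) weight 1/630
  (V=1, Y=2, Z=2, U=3, X=1, W=2) weight 1/1260
  (V=1, Y=2, Z=2, U=3, X=2, W=2) weight 1/630
  (V=2, Y=0, Z=4, U=2, X=0, W=2) weight 1/630
  (V=2, Y=0, Z=4, U=2, X=1, W=2) weight 1/1260
  (V=3, Y=1, Z=3, U=2, X=0, W=2) weight 1/420
  (V=4, Y=2, Z=2, U=2, X=0, W=2) weight 1/630
  … 14 more
Group by V:
  weight(V=1) = 1/126
  weight(V=2) = 1/126
  weight(V=3) = 1/84
  weight(V=4) = 1/126
Total weight = 1/126 + 1/126 + 1/84 + 1/126 = 1/28
P(V=1 | obs) = 1/126 / 1/28 = 2/9
P(V=2 | obs) = 1/126 / 1/28 = 2/9
P(V=3 | obs) = 1/84 / 1/28 = 1/3
P(V=4 | obs) = 1/126 / 1/28 = 2/9
argmax = 3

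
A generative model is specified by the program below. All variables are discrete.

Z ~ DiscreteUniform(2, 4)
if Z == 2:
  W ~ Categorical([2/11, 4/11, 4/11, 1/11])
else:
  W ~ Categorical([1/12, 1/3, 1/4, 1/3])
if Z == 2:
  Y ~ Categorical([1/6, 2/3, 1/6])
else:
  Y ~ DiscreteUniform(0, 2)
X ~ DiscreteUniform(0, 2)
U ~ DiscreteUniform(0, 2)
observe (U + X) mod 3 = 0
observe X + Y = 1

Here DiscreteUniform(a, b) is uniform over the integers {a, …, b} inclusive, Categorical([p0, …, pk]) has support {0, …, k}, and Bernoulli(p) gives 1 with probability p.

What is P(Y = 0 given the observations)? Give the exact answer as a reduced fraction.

Enumerate traces; 24 have nonzero weight after conditioning:
  (Z=2, W=0, Y=0, X=1, U=2) weight 1/891
  (Z=2, W=0, Y=1, X=0, U=0) weight 4/891
  (Z=2, W=1, Y=0, X=1, U=2) weight 2/891
  (Z=2, W=1, Y=1, X=0, U=0) weight 8/891
  (Z=2, W=2, Y=0, X=1, U=2) weight 2/891
  (Z=2, W=2, Y=1, X=0, U=0) weight 8/891
  (Z=2, W=3, Y=0, X=1, U=2) weight 1/1782
  (Z=2, W=3, Y=1, X=0, U=0) weight 2/891
  … 16 more
Group by Y:
  weight(Y=0) = 5/162
  weight(Y=1) = 4/81
Total weight = 5/162 + 4/81 = 13/162
P(Y=0 | obs) = 5/162 / 13/162 = 5/13
P(Y=1 | obs) = 4/81 / 13/162 = 8/13

P(Y = 0 | obs) = 5/13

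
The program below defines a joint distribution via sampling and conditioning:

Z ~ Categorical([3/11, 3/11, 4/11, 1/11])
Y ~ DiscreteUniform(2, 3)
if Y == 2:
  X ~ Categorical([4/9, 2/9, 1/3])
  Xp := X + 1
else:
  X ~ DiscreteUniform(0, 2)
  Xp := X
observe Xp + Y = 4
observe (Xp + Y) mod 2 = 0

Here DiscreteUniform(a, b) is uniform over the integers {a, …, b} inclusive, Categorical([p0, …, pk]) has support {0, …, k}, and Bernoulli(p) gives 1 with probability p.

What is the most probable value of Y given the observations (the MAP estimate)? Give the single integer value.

Enumerate traces; 8 have nonzero weight after conditioning:
  (Z=0, Y=2, X=1) weight 1/33
  (Z=0, Y=3, X=1) weight 1/22
  (Z=1, Y=2, X=1) weight 1/33
  (Z=1, Y=3, X=1) weight 1/22
  (Z=2, Y=2, X=1) weight 4/99
  (Z=2, Y=3, X=1) weight 2/33
  (Z=3, Y=2, X=1) weight 1/99
  (Z=3, Y=3, X=1) weight 1/66
Group by Y:
  weight(Y=2) = 1/9
  weight(Y=3) = 1/6
Total weight = 1/9 + 1/6 = 5/18
P(Y=2 | obs) = 1/9 / 5/18 = 2/5
P(Y=3 | obs) = 1/6 / 5/18 = 3/5
argmax = 3

argmax_v P(Y = v | obs) = 3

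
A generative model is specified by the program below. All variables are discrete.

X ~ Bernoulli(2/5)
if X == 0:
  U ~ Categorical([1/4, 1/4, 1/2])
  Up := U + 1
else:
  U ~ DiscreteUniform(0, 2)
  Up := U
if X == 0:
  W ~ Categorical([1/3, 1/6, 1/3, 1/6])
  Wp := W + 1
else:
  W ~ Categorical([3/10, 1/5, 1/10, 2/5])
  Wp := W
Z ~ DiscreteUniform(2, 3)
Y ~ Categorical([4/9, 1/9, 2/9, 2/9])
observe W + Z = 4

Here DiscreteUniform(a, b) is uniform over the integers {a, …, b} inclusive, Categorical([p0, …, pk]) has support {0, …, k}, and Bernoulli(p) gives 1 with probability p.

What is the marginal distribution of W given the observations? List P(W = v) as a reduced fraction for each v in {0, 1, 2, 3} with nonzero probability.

P(W=1) = 3/7, P(W=2) = 4/7

Enumerate traces; 48 have nonzero weight after conditioning:
  (X=0, U=0, W=1, Z=3, Y=0) weight 1/180
  (X=0, U=0, W=1, Z=3, Y=1) weight 1/720
  (X=0, U=0, W=1, Z=3, Y=2) weight 1/360
  (X=0, U=0, W=1, Z=3, Y=3) weight 1/360
  (X=0, U=0, W=2, Z=2, Y=0) weight 1/90
  (X=0, U=0, W=2, Z=2, Y=1) weight 1/360
  (X=0, U=0, W=2, Z=2, Y=2) weight 1/180
  (X=0, U=0, W=2, Z=2, Y=3) weight 1/180
  … 40 more
Group by W:
  weight(W=1) = 9/100
  weight(W=2) = 3/25
Total weight = 9/100 + 3/25 = 21/100
P(W=1 | obs) = 9/100 / 21/100 = 3/7
P(W=2 | obs) = 3/25 / 21/100 = 4/7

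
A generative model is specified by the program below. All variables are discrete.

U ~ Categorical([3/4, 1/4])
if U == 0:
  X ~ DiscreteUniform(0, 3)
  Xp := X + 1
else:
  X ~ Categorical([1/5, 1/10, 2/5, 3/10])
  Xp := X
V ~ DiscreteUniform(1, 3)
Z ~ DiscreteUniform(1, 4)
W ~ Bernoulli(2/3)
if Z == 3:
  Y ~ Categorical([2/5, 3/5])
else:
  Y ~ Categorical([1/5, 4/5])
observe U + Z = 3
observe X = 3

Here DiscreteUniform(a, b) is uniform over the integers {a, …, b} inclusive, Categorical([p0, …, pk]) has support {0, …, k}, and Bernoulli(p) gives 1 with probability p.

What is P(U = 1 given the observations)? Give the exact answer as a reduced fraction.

Enumerate traces; 24 have nonzero weight after conditioning:
  (U=0, X=3, V=1, Z=3, W=0, Y=0) weight 1/480
  (U=0, X=3, V=1, Z=3, W=0, Y=1) weight 1/320
  (U=0, X=3, V=1, Z=3, W=1, Y=0) weight 1/240
  (U=0, X=3, V=1, Z=3, W=1, Y=1) weight 1/160
  (U=0, X=3, V=2, Z=3, W=0, Y=0) weight 1/480
  (U=0, X=3, V=2, Z=3, W=0, Y=1) weight 1/320
  (U=0, X=3, V=2, Z=3, W=1, Y=0) weight 1/240
  (U=0, X=3, V=2, Z=3, W=1, Y=1) weight 1/160
  (U=1, X=3, V=1, Z=2, W=0, Y=0) weight 1/2400
  … 15 more
Group by U:
  weight(U=0) = 3/64
  weight(U=1) = 3/160
Total weight = 3/64 + 3/160 = 21/320
P(U=0 | obs) = 3/64 / 21/320 = 5/7
P(U=1 | obs) = 3/160 / 21/320 = 2/7

P(U = 1 | obs) = 2/7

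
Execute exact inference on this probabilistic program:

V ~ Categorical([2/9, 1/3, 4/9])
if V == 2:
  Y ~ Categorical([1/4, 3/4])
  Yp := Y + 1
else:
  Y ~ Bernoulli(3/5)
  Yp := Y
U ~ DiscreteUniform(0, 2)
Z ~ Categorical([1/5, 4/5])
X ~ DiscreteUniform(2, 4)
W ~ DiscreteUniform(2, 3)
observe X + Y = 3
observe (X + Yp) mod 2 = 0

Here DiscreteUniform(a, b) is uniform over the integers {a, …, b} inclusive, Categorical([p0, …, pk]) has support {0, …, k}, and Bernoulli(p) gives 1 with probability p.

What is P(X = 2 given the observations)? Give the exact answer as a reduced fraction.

Enumerate traces; 24 have nonzero weight after conditioning:
  (V=2, Y=0, U=0, Z=0, X=3, W=2) weight 1/810
  (V=2, Y=0, U=0, Z=0, X=3, W=3) weight 1/810
  (V=2, Y=0, U=0, Z=1, X=3, W=2) weight 2/405
  (V=2, Y=0, U=0, Z=1, X=3, W=3) weight 2/405
  (V=2, Y=0, U=1, Z=0, X=3, W=2) weight 1/810
  (V=2, Y=0, U=1, Z=0, X=3, W=3) weight 1/810
  (V=2, Y=0, U=1, Z=1, X=3, W=2) weight 2/405
  (V=2, Y=0, U=1, Z=1, X=3, W=3) weight 2/405
  (V=2, Y=1, U=0, Z=0, X=2, W=2) weight 1/270
  … 15 more
Group by X:
  weight(X=2) = 1/9
  weight(X=3) = 1/27
Total weight = 1/9 + 1/27 = 4/27
P(X=2 | obs) = 1/9 / 4/27 = 3/4
P(X=3 | obs) = 1/27 / 4/27 = 1/4

P(X = 2 | obs) = 3/4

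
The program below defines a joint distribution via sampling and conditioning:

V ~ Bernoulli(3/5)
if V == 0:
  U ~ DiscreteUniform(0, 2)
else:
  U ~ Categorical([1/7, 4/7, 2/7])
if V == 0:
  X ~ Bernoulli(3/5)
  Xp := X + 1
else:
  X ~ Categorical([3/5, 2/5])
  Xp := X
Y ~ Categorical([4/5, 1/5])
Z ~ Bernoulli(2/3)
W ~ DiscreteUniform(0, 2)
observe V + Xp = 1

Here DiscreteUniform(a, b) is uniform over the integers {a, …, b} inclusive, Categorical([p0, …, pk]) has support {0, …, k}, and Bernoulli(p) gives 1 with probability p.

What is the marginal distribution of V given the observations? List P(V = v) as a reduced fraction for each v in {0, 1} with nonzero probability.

P(V=0) = 4/13, P(V=1) = 9/13

Enumerate traces; 72 have nonzero weight after conditioning:
  (V=0, U=0, X=0, Y=0, Z=0, W=0) weight 16/3375
  (V=0, U=0, X=0, Y=0, Z=0, W=1) weight 16/3375
  (V=0, U=0, X=0, Y=0, Z=0, W=2) weight 16/3375
  (V=0, U=0, X=0, Y=0, Z=1, W=0) weight 32/3375
  (V=0, U=0, X=0, Y=0, Z=1, W=1) weight 32/3375
  (V=0, U=0, X=0, Y=0, Z=1, W=2) weight 32/3375
  (V=0, U=0, X=0, Y=1, Z=0, W=0) weight 4/3375
  (V=0, U=0, X=0, Y=1, Z=0, W=1) weight 4/3375
  (V=1, U=0, X=0, Y=0, Z=0, W=0) weight 4/875
  … 63 more
Group by V:
  weight(V=0) = 4/25
  weight(V=1) = 9/25
Total weight = 4/25 + 9/25 = 13/25
P(V=0 | obs) = 4/25 / 13/25 = 4/13
P(V=1 | obs) = 9/25 / 13/25 = 9/13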